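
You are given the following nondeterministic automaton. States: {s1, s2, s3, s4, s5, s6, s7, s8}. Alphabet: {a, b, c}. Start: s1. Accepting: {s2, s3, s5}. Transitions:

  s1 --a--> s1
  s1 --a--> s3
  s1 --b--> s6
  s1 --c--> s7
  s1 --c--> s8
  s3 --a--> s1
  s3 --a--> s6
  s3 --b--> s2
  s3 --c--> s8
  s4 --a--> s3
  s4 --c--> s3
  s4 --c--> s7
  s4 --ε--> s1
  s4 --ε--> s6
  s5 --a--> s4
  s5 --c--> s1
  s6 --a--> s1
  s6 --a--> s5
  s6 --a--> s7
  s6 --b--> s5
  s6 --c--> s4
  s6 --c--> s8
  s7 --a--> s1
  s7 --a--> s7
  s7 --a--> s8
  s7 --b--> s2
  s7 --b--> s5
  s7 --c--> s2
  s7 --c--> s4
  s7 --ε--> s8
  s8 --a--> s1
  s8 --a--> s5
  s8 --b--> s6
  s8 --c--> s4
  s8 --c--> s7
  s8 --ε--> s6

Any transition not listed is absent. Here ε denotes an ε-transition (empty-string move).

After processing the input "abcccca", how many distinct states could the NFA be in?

6

Start in {s1}.
Read 'a': {s1} → {s1, s3}.
Read 'b': {s1, s3} → {s2, s6}.
Read 'c': {s2, s6} → {s1, s4, s6, s8}.
Read 'c': {s1, s4, s6, s8} → {s1, s3, s4, s6, s7, s8}.
Read 'c': {s1, s3, s4, s6, s7, s8} → {s1, s2, s3, s4, s6, s7, s8}.
Read 'c': {s1, s2, s3, s4, s6, s7, s8} → {s1, s2, s3, s4, s6, s7, s8}.
Read 'a': {s1, s2, s3, s4, s6, s7, s8} → {s1, s3, s5, s6, s7, s8}.
That set has 6 states.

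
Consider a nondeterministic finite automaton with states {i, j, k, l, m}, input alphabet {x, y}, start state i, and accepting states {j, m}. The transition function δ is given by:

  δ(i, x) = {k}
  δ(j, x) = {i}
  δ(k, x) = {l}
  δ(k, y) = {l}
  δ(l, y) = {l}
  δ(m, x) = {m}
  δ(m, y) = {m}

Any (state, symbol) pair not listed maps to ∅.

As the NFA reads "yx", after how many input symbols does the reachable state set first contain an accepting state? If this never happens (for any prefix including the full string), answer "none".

none

Start in {i}.
Read 'y': i→∅; now ∅.
The set is empty and remains empty for the remaining 1 symbol.
No reachable set along the way intersects F.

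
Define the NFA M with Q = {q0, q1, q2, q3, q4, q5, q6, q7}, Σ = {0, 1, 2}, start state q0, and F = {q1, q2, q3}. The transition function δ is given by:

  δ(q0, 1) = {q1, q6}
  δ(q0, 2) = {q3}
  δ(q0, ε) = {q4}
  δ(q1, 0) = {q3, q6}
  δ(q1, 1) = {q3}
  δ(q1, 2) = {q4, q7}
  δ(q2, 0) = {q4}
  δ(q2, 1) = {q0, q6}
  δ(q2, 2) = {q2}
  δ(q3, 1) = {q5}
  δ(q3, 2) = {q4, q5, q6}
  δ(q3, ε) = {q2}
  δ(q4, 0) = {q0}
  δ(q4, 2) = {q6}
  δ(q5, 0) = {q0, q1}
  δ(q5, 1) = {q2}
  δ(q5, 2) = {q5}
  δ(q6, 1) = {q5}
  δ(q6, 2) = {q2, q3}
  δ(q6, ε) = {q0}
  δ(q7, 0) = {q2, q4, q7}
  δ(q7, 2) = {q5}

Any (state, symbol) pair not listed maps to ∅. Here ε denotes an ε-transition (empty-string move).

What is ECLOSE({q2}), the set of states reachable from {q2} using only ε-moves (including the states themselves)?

Begin with {q2}.
No ε-moves leave this set, so the closure equals the set itself.

{q2}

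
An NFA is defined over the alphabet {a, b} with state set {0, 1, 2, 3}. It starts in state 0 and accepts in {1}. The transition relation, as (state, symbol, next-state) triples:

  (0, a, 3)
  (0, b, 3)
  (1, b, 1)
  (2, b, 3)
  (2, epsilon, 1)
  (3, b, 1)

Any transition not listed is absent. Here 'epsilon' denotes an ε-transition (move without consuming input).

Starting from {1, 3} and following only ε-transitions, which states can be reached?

{1, 3}

Begin with {1, 3}.
No ε-moves leave this set, so the closure equals the set itself.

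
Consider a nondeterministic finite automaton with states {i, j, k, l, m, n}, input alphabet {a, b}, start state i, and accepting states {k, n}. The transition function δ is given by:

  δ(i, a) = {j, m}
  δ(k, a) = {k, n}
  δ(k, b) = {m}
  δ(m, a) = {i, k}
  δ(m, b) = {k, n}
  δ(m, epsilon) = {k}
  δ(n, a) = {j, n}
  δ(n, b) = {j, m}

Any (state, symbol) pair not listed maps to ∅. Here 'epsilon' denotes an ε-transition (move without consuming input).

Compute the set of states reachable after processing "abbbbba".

Start in {i}.
Read 'a': i→{j, m}; union {j, m}; ε-closure = {j, k, m}.
Read 'b': j→∅, k→{m}, m→{k, n}; now {k, m, n}.
Read 'b': k→{m}, m→{k, n}, n→{j, m}; now {j, k, m, n}.
Read 'b': j→∅, k→{m}, m→{k, n}, n→{j, m}; now {j, k, m, n}.
Read 'b': j→∅, k→{m}, m→{k, n}, n→{j, m}; now {j, k, m, n}.
Read 'b': j→∅, k→{m}, m→{k, n}, n→{j, m}; now {j, k, m, n}.
Read 'a': j→∅, k→{k, n}, m→{i, k}, n→{j, n}; now {i, j, k, n}.

{i, j, k, n}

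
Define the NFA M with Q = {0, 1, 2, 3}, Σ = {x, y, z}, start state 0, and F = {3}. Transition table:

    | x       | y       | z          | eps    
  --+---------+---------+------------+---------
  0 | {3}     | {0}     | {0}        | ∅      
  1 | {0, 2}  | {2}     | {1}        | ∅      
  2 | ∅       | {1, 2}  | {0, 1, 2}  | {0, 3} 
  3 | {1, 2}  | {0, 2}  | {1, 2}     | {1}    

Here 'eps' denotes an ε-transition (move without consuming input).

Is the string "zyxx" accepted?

Start in {0}.
Read 'z': 0→{0}; now {0}.
Read 'y': 0→{0}; now {0}.
Read 'x': 0→{3}; union {3}; ε-closure = {1, 3}.
Read 'x': 1→{0, 2}, 3→{1, 2}; union {0, 1, 2}; ε-closure = {0, 1, 2, 3}.
The final set {0, 1, 2, 3} contains the accepting state 3.

Yes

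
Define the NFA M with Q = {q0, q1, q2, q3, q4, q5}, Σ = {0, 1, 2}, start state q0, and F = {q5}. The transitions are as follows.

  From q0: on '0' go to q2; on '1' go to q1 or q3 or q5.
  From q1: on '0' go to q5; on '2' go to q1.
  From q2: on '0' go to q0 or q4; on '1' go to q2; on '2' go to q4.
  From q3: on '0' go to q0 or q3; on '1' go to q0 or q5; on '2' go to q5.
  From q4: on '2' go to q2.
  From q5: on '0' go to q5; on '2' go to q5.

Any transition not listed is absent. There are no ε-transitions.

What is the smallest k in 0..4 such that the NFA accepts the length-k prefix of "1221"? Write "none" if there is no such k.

1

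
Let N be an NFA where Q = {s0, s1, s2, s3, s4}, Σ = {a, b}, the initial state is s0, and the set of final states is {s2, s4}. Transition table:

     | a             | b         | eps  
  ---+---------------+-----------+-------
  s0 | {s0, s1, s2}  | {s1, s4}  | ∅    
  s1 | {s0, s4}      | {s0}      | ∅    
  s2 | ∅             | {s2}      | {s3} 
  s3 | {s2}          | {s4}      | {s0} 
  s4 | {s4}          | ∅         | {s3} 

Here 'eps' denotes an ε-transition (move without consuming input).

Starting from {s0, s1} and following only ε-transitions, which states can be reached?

{s0, s1}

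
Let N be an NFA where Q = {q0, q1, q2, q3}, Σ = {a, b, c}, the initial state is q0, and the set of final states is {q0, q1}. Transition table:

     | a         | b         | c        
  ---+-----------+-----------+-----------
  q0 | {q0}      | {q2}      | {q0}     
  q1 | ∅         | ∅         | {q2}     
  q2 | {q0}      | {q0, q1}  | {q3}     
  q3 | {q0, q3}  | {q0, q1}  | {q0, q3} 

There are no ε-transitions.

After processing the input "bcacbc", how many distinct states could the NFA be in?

3

Start in {q0}.
Read 'b': {q0} → {q2}.
Read 'c': {q2} → {q3}.
Read 'a': {q3} → {q0, q3}.
Read 'c': {q0, q3} → {q0, q3}.
Read 'b': {q0, q3} → {q0, q1, q2}.
Read 'c': {q0, q1, q2} → {q0, q2, q3}.
That set has 3 states.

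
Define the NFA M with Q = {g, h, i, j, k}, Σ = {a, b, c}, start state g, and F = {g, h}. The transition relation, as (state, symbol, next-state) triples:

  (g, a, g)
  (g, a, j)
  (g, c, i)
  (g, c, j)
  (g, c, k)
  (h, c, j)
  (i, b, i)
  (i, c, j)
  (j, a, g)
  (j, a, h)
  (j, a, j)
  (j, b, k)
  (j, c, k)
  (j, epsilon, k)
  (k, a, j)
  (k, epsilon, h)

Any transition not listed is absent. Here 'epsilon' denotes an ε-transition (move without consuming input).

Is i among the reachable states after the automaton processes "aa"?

No

Start in {g}.
Read 'a': g→{g, j}; union {g, j}; ε-closure = {g, h, j, k}.
Read 'a': g→{g, j}, h→∅, j→{g, h, j}, k→{j}; union {g, h, j}; ε-closure = {g, h, j, k}.
State i is not in {g, h, j, k}.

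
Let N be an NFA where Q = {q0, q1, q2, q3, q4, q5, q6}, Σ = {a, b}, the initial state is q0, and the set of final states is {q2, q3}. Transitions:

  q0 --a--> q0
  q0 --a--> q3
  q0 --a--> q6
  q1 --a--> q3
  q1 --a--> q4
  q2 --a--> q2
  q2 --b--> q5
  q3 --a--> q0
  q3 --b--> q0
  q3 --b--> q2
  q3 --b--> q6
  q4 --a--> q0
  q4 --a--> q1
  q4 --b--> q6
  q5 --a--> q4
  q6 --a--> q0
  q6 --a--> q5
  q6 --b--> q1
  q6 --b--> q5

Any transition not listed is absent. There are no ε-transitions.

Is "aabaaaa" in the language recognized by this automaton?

Yes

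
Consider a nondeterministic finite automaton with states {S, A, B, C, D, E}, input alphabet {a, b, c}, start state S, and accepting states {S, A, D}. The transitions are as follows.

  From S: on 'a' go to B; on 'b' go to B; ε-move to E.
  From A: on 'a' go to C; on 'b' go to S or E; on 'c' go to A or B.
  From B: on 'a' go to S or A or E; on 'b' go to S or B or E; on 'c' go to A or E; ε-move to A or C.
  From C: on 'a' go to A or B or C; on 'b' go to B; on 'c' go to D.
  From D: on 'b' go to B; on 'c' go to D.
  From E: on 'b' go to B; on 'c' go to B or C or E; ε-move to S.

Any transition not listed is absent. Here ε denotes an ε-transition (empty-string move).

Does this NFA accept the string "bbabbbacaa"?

Yes

Start: ε-closure({S}) = {S, E}.
Read 'b': S→{B}, E→{B}; union {B}; ε-closure = {A, B, C}.
Read 'b': A→{S, E}, B→{S, B, E}, C→{B}; union {S, B, E}; ε-closure = {S, A, B, C, E}.
Read 'a': S→{B}, A→{C}, B→{S, A, E}, C→{A, B, C}, E→∅; now {S, A, B, C, E}.
Read 'b': S→{B}, A→{S, E}, B→{S, B, E}, C→{B}, E→{B}; union {S, B, E}; ε-closure = {S, A, B, C, E}.
Read 'b': S→{B}, A→{S, E}, B→{S, B, E}, C→{B}, E→{B}; union {S, B, E}; ε-closure = {S, A, B, C, E}.
Read 'b': S→{B}, A→{S, E}, B→{S, B, E}, C→{B}, E→{B}; union {S, B, E}; ε-closure = {S, A, B, C, E}.
Read 'a': S→{B}, A→{C}, B→{S, A, E}, C→{A, B, C}, E→∅; now {S, A, B, C, E}.
Read 'c': S→∅, A→{A, B}, B→{A, E}, C→{D}, E→{B, C, E}; union {A, B, C, D, E}; ε-closure = {S, A, B, C, D, E}.
Read 'a': S→{B}, A→{C}, B→{S, A, E}, C→{A, B, C}, D→∅, E→∅; now {S, A, B, C, E}.
Read 'a': S→{B}, A→{C}, B→{S, A, E}, C→{A, B, C}, E→∅; now {S, A, B, C, E}.
The final set {S, A, B, C, E} contains the accepting states S, A.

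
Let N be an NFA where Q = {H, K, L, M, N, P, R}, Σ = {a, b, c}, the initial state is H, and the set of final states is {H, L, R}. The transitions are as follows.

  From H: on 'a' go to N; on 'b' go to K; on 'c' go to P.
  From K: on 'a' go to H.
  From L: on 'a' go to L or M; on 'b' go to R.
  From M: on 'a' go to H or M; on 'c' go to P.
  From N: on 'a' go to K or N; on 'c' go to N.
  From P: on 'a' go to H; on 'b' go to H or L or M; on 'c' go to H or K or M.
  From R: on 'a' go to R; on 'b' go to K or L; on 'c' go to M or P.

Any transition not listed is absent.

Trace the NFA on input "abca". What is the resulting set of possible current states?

Start in {H}.
Read 'a': {H} → {N}.
Read 'b': {N} → ∅.
The set is empty and remains empty for the remaining 2 symbols.

∅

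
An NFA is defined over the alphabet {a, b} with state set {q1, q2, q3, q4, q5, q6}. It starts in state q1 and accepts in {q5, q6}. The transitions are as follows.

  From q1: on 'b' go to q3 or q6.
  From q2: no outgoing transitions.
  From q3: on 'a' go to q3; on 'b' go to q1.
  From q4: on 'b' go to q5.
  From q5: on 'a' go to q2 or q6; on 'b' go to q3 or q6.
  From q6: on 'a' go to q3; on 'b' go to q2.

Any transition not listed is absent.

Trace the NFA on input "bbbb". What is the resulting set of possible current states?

Start in {q1}.
Read 'b': {q1} → {q3, q6}.
Read 'b': {q3, q6} → {q1, q2}.
Read 'b': {q1, q2} → {q3, q6}.
Read 'b': {q3, q6} → {q1, q2}.

{q1, q2}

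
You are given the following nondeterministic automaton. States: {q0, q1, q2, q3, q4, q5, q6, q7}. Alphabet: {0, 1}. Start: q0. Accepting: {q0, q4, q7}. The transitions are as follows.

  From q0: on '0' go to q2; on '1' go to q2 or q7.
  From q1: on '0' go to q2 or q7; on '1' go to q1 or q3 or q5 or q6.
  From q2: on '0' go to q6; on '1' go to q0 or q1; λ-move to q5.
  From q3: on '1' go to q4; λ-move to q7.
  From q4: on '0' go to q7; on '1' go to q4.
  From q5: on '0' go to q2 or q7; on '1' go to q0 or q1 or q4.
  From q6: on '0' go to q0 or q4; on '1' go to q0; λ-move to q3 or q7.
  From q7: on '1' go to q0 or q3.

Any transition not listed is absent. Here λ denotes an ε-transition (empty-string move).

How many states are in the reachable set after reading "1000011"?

Start in {q0}.
Read '1': q0→{q2, q7}; union {q2, q7}; ε-closure = {q2, q5, q7}.
Read '0': q2→{q6}, q5→{q2, q7}, q7→∅; union {q2, q6, q7}; ε-closure = {q2, q3, q5, q6, q7}.
Read '0': q2→{q6}, q3→∅, q5→{q2, q7}, q6→{q0, q4}, q7→∅; union {q0, q2, q4, q6, q7}; ε-closure = {q0, q2, q3, q4, q5, q6, q7}.
Read '0': q0→{q2}, q2→{q6}, q3→∅, q4→{q7}, q5→{q2, q7}, q6→{q0, q4}, q7→∅; union {q0, q2, q4, q6, q7}; ε-closure = {q0, q2, q3, q4, q5, q6, q7}.
Read '0': q0→{q2}, q2→{q6}, q3→∅, q4→{q7}, q5→{q2, q7}, q6→{q0, q4}, q7→∅; union {q0, q2, q4, q6, q7}; ε-closure = {q0, q2, q3, q4, q5, q6, q7}.
Read '1': q0→{q2, q7}, q2→{q0, q1}, q3→{q4}, q4→{q4}, q5→{q0, q1, q4}, q6→{q0}, q7→{q0, q3}; union {q0, q1, q2, q3, q4, q7}; ε-closure = {q0, q1, q2, q3, q4, q5, q7}.
Read '1': q0→{q2, q7}, q1→{q1, q3, q5, q6}, q2→{q0, q1}, q3→{q4}, q4→{q4}, q5→{q0, q1, q4}, q7→{q0, q3}; now {q0, q1, q2, q3, q4, q5, q6, q7}.
That set has 8 states.

8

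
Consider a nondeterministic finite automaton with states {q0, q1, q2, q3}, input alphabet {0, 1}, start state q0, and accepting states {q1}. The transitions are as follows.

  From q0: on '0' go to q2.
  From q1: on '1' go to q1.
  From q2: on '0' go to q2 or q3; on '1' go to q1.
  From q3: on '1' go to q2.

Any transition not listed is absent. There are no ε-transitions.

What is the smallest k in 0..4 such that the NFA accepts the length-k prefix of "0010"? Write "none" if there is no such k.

3

Start in {q0}.
Read '0': q0→{q2}; now {q2}.
Read '0': q2→{q2, q3}; now {q2, q3}.
Read '1': q2→{q1}, q3→{q2}; now {q1, q2}.
None of the earlier sets intersect F, but {q1, q2} does.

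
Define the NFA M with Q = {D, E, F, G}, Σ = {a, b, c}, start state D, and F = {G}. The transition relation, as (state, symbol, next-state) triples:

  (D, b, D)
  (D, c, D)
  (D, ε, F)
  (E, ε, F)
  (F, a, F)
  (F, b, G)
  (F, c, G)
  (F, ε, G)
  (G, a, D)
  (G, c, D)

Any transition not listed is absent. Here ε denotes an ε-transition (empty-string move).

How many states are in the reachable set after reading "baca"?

Start: ε-closure({D}) = {D, F, G}.
Read 'b': D→{D}, F→{G}, G→∅; union {D, G}; ε-closure = {D, F, G}.
Read 'a': D→∅, F→{F}, G→{D}; union {D, F}; ε-closure = {D, F, G}.
Read 'c': D→{D}, F→{G}, G→{D}; union {D, G}; ε-closure = {D, F, G}.
Read 'a': D→∅, F→{F}, G→{D}; union {D, F}; ε-closure = {D, F, G}.
That set has 3 states.

3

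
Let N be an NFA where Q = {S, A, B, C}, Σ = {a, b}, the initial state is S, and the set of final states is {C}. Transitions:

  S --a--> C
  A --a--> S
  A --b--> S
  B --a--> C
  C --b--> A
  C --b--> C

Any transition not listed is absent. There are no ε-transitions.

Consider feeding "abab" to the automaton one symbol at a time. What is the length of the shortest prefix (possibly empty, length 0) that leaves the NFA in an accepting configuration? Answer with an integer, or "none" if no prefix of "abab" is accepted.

Start in {S}.
Read 'a': S→{C}; now {C}.
None of the earlier sets intersect F, but {C} does.

1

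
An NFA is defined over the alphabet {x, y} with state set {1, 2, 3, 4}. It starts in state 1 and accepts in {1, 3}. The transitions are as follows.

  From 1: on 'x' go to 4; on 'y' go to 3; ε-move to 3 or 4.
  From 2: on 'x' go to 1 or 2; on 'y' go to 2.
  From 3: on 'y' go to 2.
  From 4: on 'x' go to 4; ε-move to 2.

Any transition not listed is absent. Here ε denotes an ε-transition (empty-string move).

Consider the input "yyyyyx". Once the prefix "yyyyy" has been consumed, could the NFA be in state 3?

No

Start: ε-closure({1}) = {1, 2, 3, 4}.
Read 'y': {1, 2, 3, 4} → {2, 3}.
Read 'y': {2, 3} → {2}.
Read 'y': {2} → {2}.
Read 'y': {2} → {2}.
Read 'y': {2} → {2}.
State 3 is not in {2}.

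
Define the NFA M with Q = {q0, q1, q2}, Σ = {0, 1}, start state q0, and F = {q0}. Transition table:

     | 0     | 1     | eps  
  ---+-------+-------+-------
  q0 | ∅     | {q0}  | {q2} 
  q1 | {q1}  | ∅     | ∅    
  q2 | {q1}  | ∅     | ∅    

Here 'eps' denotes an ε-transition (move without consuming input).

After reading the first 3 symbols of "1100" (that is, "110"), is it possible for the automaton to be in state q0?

No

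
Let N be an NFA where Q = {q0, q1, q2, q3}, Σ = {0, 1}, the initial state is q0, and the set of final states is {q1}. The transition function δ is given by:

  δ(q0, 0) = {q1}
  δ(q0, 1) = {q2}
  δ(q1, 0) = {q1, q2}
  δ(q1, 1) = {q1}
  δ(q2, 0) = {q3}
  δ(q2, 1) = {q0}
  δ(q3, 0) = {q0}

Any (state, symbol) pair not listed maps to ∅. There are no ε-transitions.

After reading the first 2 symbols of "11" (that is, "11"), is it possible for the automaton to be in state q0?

Yes

Start in {q0}.
Read '1': {q0} → {q2}.
Read '1': {q2} → {q0}.
State q0 is in {q0}.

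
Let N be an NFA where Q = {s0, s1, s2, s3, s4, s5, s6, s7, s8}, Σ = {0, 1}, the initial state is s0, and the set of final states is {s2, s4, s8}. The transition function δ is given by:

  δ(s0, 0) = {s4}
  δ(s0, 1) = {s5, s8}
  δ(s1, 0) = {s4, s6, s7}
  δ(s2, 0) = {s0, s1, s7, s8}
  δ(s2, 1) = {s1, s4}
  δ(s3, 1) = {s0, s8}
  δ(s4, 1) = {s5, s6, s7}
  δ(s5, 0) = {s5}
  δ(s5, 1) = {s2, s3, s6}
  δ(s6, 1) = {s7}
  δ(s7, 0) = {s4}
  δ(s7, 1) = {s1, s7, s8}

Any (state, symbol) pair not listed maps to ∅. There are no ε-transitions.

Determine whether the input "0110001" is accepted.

Start in {s0}.
Read '0': s0→{s4}; now {s4}.
Read '1': s4→{s5, s6, s7}; now {s5, s6, s7}.
Read '1': s5→{s2, s3, s6}, s6→{s7}, s7→{s1, s7, s8}; now {s1, s2, s3, s6, s7, s8}.
Read '0': s1→{s4, s6, s7}, s2→{s0, s1, s7, s8}, s3→∅, s6→∅, s7→{s4}, s8→∅; now {s0, s1, s4, s6, s7, s8}.
Read '0': s0→{s4}, s1→{s4, s6, s7}, s4→∅, s6→∅, s7→{s4}, s8→∅; now {s4, s6, s7}.
Read '0': s4→∅, s6→∅, s7→{s4}; now {s4}.
Read '1': s4→{s5, s6, s7}; now {s5, s6, s7}.
The final set {s5, s6, s7} contains no accepting state.

No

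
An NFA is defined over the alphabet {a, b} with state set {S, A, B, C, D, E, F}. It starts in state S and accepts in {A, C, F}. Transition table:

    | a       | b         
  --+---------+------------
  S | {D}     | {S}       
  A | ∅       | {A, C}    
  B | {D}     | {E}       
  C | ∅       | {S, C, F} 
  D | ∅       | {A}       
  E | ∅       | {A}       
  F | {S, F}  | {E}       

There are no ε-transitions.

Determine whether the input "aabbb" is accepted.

Start in {S}.
Read 'a': {S} → {D}.
Read 'a': {D} → ∅.
The set is empty and remains empty for the remaining 3 symbols.
The final set ∅ contains no accepting state.

No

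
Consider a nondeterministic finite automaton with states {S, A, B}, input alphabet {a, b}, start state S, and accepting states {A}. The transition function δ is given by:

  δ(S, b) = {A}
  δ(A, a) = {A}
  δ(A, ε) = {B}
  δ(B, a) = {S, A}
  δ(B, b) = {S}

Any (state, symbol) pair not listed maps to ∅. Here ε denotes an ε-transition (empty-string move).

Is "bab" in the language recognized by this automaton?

Yes

Start in {S}.
Read 'b': {S} → {A, B}.
Read 'a': {A, B} → {S, A, B}.
Read 'b': {S, A, B} → {S, A, B}.
The final set {S, A, B} contains the accepting state A.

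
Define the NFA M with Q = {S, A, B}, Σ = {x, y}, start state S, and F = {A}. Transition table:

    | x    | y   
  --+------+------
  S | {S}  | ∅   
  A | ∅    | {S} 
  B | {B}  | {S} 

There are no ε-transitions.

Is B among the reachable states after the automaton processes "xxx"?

No

Start in {S}.
Read 'x': {S} → {S}.
Read 'x': {S} → {S}.
Read 'x': {S} → {S}.
State B is not in {S}.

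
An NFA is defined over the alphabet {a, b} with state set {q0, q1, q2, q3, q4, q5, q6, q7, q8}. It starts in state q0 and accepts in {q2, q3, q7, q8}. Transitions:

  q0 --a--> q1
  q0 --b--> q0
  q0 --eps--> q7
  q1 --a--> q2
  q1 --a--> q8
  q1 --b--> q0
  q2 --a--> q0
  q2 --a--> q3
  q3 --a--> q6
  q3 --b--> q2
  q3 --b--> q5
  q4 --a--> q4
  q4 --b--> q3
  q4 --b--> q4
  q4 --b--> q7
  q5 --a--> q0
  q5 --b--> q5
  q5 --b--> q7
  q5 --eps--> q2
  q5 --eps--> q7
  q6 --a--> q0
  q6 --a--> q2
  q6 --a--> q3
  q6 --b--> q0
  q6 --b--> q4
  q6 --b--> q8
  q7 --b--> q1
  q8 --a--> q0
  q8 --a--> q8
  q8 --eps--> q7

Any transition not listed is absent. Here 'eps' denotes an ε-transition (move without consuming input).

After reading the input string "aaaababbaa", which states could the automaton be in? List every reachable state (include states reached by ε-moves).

Start: ε-closure({q0}) = {q0, q7}.
Read 'a': q0→{q1}, q7→∅; now {q1}.
Read 'a': q1→{q2, q8}; union {q2, q8}; ε-closure = {q2, q7, q8}.
Read 'a': q2→{q0, q3}, q7→∅, q8→{q0, q8}; union {q0, q3, q8}; ε-closure = {q0, q3, q7, q8}.
Read 'a': q0→{q1}, q3→{q6}, q7→∅, q8→{q0, q8}; union {q0, q1, q6, q8}; ε-closure = {q0, q1, q6, q7, q8}.
Read 'b': q0→{q0}, q1→{q0}, q6→{q0, q4, q8}, q7→{q1}, q8→∅; union {q0, q1, q4, q8}; ε-closure = {q0, q1, q4, q7, q8}.
Read 'a': q0→{q1}, q1→{q2, q8}, q4→{q4}, q7→∅, q8→{q0, q8}; union {q0, q1, q2, q4, q8}; ε-closure = {q0, q1, q2, q4, q7, q8}.
Read 'b': q0→{q0}, q1→{q0}, q2→∅, q4→{q3, q4, q7}, q7→{q1}, q8→∅; now {q0, q1, q3, q4, q7}.
Read 'b': q0→{q0}, q1→{q0}, q3→{q2, q5}, q4→{q3, q4, q7}, q7→{q1}; now {q0, q1, q2, q3, q4, q5, q7}.
Read 'a': q0→{q1}, q1→{q2, q8}, q2→{q0, q3}, q3→{q6}, q4→{q4}, q5→{q0}, q7→∅; union {q0, q1, q2, q3, q4, q6, q8}; ε-closure = {q0, q1, q2, q3, q4, q6, q7, q8}.
Read 'a': q0→{q1}, q1→{q2, q8}, q2→{q0, q3}, q3→{q6}, q4→{q4}, q6→{q0, q2, q3}, q7→∅, q8→{q0, q8}; union {q0, q1, q2, q3, q4, q6, q8}; ε-closure = {q0, q1, q2, q3, q4, q6, q7, q8}.

{q0, q1, q2, q3, q4, q6, q7, q8}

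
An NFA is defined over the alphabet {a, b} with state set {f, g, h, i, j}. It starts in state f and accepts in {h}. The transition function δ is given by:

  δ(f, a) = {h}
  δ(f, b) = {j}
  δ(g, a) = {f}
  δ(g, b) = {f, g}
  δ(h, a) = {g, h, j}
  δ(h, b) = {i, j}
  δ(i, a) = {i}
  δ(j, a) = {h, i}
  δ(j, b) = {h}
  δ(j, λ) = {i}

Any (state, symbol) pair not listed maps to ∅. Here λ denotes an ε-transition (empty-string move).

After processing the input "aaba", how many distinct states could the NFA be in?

5

Start in {f}.
Read 'a': f→{h}; now {h}.
Read 'a': h→{g, h, j}; union {g, h, j}; ε-closure = {g, h, i, j}.
Read 'b': g→{f, g}, h→{i, j}, i→∅, j→{h}; now {f, g, h, i, j}.
Read 'a': f→{h}, g→{f}, h→{g, h, j}, i→{i}, j→{h, i}; now {f, g, h, i, j}.
That set has 5 states.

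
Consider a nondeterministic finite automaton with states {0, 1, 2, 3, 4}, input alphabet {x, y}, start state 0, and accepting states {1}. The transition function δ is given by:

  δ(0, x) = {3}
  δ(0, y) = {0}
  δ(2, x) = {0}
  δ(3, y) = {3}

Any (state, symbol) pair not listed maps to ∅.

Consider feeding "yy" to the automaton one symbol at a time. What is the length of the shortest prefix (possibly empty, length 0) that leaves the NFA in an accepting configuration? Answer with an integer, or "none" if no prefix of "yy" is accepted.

Start in {0}.
Read 'y': {0} → {0}.
Read 'y': {0} → {0}.
No reachable set along the way intersects F.

none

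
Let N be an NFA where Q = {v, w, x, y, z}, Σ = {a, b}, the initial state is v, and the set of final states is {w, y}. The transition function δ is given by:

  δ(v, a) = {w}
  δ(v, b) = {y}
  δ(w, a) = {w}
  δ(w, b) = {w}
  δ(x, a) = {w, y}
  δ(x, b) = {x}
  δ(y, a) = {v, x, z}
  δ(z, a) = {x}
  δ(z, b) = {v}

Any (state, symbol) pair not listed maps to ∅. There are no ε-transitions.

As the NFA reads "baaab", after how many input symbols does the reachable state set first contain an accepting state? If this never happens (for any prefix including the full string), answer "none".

1

Start in {v}.
Read 'b': {v} → {y}.
None of the earlier sets intersect F, but {y} does.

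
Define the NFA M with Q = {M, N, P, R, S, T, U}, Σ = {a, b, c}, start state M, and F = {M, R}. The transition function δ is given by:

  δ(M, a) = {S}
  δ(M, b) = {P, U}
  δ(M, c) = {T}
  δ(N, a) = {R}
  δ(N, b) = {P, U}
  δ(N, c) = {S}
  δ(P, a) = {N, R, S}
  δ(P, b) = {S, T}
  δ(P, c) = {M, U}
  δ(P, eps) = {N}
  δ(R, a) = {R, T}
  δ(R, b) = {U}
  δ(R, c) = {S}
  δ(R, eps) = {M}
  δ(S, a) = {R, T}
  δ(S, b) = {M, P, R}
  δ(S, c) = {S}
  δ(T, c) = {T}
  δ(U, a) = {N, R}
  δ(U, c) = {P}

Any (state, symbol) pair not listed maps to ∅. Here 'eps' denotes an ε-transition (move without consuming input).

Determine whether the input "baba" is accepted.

Yes

Start in {M}.
Read 'b': M→{P, U}; union {P, U}; ε-closure = {N, P, U}.
Read 'a': N→{R}, P→{N, R, S}, U→{N, R}; union {N, R, S}; ε-closure = {M, N, R, S}.
Read 'b': M→{P, U}, N→{P, U}, R→{U}, S→{M, P, R}; union {M, P, R, U}; ε-closure = {M, N, P, R, U}.
Read 'a': M→{S}, N→{R}, P→{N, R, S}, R→{R, T}, U→{N, R}; union {N, R, S, T}; ε-closure = {M, N, R, S, T}.
The final set {M, N, R, S, T} contains the accepting states M, R.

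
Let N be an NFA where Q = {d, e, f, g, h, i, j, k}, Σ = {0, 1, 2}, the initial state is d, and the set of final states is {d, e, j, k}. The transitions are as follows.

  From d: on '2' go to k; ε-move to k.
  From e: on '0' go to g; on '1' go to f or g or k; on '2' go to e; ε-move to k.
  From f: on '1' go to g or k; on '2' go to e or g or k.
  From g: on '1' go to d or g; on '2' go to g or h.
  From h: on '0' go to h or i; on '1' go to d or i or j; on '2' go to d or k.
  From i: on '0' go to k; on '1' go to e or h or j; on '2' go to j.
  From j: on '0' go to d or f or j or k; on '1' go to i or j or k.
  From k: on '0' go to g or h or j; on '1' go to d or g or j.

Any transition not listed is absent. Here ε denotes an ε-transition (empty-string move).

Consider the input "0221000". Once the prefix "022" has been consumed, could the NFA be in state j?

No

Start: ε-closure({d}) = {d, k}.
Read '0': {d, k} → {g, h, j}.
Read '2': {g, h, j} → {d, g, h, k}.
Read '2': {d, g, h, k} → {d, g, h, k}.
State j is not in {d, g, h, k}.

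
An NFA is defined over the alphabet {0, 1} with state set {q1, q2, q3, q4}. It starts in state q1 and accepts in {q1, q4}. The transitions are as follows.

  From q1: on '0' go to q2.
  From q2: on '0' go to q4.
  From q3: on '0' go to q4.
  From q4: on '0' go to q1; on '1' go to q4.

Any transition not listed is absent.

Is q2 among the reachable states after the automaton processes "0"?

Yes

Start in {q1}.
Read '0': q1→{q2}; now {q2}.
State q2 is in {q2}.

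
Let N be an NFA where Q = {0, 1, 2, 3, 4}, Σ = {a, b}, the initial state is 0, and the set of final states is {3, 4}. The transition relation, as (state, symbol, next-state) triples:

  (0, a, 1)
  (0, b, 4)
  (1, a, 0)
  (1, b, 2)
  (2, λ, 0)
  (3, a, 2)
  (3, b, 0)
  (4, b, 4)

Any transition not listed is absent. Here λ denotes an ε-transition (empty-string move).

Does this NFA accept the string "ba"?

Start in {0}.
Read 'b': {0} → {4}.
Read 'a': {4} → ∅.
The final set ∅ contains no accepting state.

No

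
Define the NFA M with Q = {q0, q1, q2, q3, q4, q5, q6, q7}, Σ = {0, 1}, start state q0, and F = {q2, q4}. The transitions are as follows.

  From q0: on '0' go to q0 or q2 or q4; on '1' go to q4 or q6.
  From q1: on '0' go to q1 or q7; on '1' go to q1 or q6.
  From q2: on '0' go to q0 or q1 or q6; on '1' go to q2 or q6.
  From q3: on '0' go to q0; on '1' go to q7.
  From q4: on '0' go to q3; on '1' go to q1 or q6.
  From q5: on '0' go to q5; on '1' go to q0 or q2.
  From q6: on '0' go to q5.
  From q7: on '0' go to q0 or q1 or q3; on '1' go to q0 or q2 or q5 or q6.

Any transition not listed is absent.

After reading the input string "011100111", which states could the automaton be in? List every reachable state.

{q0, q1, q2, q4, q6}

Start in {q0}.
Read '0': q0→{q0, q2, q4}; now {q0, q2, q4}.
Read '1': q0→{q4, q6}, q2→{q2, q6}, q4→{q1, q6}; now {q1, q2, q4, q6}.
Read '1': q1→{q1, q6}, q2→{q2, q6}, q4→{q1, q6}, q6→∅; now {q1, q2, q6}.
Read '1': q1→{q1, q6}, q2→{q2, q6}, q6→∅; now {q1, q2, q6}.
Read '0': q1→{q1, q7}, q2→{q0, q1, q6}, q6→{q5}; now {q0, q1, q5, q6, q7}.
Read '0': q0→{q0, q2, q4}, q1→{q1, q7}, q5→{q5}, q6→{q5}, q7→{q0, q1, q3}; now {q0, q1, q2, q3, q4, q5, q7}.
Read '1': q0→{q4, q6}, q1→{q1, q6}, q2→{q2, q6}, q3→{q7}, q4→{q1, q6}, q5→{q0, q2}, q7→{q0, q2, q5, q6}; now {q0, q1, q2, q4, q5, q6, q7}.
Read '1': q0→{q4, q6}, q1→{q1, q6}, q2→{q2, q6}, q4→{q1, q6}, q5→{q0, q2}, q6→∅, q7→{q0, q2, q5, q6}; now {q0, q1, q2, q4, q5, q6}.
Read '1': q0→{q4, q6}, q1→{q1, q6}, q2→{q2, q6}, q4→{q1, q6}, q5→{q0, q2}, q6→∅; now {q0, q1, q2, q4, q6}.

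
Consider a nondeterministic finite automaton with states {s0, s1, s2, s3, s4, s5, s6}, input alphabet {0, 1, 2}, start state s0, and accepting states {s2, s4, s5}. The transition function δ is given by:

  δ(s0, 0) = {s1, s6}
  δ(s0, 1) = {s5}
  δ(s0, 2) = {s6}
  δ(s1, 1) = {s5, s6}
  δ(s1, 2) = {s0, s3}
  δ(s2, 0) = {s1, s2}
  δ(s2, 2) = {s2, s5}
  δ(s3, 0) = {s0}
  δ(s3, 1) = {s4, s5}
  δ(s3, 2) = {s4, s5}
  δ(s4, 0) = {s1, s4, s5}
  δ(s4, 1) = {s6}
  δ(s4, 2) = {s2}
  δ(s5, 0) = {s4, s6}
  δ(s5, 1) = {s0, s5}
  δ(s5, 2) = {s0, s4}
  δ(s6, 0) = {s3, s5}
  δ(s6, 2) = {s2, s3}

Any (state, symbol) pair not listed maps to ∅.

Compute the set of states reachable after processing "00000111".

{s0, s5}

Start in {s0}.
Read '0': s0→{s1, s6}; now {s1, s6}.
Read '0': s1→∅, s6→{s3, s5}; now {s3, s5}.
Read '0': s3→{s0}, s5→{s4, s6}; now {s0, s4, s6}.
Read '0': s0→{s1, s6}, s4→{s1, s4, s5}, s6→{s3, s5}; now {s1, s3, s4, s5, s6}.
Read '0': s1→∅, s3→{s0}, s4→{s1, s4, s5}, s5→{s4, s6}, s6→{s3, s5}; now {s0, s1, s3, s4, s5, s6}.
Read '1': s0→{s5}, s1→{s5, s6}, s3→{s4, s5}, s4→{s6}, s5→{s0, s5}, s6→∅; now {s0, s4, s5, s6}.
Read '1': s0→{s5}, s4→{s6}, s5→{s0, s5}, s6→∅; now {s0, s5, s6}.
Read '1': s0→{s5}, s5→{s0, s5}, s6→∅; now {s0, s5}.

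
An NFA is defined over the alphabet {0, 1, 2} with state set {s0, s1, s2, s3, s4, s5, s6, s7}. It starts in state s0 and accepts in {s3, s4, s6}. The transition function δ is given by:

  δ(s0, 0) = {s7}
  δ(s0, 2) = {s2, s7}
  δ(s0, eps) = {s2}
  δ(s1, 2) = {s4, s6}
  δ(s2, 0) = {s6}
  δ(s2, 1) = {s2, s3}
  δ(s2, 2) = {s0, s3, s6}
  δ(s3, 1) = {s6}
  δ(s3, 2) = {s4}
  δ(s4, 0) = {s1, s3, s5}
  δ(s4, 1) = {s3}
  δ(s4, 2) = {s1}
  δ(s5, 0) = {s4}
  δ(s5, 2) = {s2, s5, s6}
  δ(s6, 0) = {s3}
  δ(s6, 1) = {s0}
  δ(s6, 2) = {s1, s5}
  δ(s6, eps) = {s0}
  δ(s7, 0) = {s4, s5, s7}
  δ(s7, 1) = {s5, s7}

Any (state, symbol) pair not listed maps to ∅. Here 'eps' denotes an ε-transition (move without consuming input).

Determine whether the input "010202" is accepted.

Yes

Start: ε-closure({s0}) = {s0, s2}.
Read '0': s0→{s7}, s2→{s6}; union {s6, s7}; ε-closure = {s0, s2, s6, s7}.
Read '1': s0→∅, s2→{s2, s3}, s6→{s0}, s7→{s5, s7}; now {s0, s2, s3, s5, s7}.
Read '0': s0→{s7}, s2→{s6}, s3→∅, s5→{s4}, s7→{s4, s5, s7}; union {s4, s5, s6, s7}; ε-closure = {s0, s2, s4, s5, s6, s7}.
Read '2': s0→{s2, s7}, s2→{s0, s3, s6}, s4→{s1}, s5→{s2, s5, s6}, s6→{s1, s5}, s7→∅; now {s0, s1, s2, s3, s5, s6, s7}.
Read '0': s0→{s7}, s1→∅, s2→{s6}, s3→∅, s5→{s4}, s6→{s3}, s7→{s4, s5, s7}; union {s3, s4, s5, s6, s7}; ε-closure = {s0, s2, s3, s4, s5, s6, s7}.
Read '2': s0→{s2, s7}, s2→{s0, s3, s6}, s3→{s4}, s4→{s1}, s5→{s2, s5, s6}, s6→{s1, s5}, s7→∅; now {s0, s1, s2, s3, s4, s5, s6, s7}.
The final set {s0, s1, s2, s3, s4, s5, s6, s7} contains the accepting states s3, s4, s6.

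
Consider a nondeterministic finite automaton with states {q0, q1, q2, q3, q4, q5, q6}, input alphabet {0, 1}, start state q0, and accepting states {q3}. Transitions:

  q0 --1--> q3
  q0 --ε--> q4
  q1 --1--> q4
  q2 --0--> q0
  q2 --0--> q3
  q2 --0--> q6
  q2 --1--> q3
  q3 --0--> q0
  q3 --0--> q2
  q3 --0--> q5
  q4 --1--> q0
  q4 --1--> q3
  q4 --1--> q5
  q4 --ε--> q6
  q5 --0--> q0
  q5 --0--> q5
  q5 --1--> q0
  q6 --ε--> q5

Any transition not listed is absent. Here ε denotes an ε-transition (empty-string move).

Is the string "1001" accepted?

Yes

Start: ε-closure({q0}) = {q0, q4, q5, q6}.
Read '1': {q0, q4, q5, q6} → {q0, q3, q4, q5, q6}.
Read '0': {q0, q3, q4, q5, q6} → {q0, q2, q4, q5, q6}.
Read '0': {q0, q2, q4, q5, q6} → {q0, q3, q4, q5, q6}.
Read '1': {q0, q3, q4, q5, q6} → {q0, q3, q4, q5, q6}.
The final set {q0, q3, q4, q5, q6} contains the accepting state q3.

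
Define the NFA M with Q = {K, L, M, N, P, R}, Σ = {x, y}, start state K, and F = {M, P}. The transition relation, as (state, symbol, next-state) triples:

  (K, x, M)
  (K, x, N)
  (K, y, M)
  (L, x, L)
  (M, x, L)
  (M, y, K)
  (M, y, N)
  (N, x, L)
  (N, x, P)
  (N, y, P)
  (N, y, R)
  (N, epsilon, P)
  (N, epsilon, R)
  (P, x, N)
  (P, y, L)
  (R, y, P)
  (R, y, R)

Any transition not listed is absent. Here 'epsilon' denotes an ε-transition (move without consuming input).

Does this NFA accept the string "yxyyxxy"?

Start in {K}.
Read 'y': K→{M}; now {M}.
Read 'x': M→{L}; now {L}.
Read 'y': L→∅; now ∅.
The set is empty and remains empty for the remaining 4 symbols.
The final set ∅ contains no accepting state.

No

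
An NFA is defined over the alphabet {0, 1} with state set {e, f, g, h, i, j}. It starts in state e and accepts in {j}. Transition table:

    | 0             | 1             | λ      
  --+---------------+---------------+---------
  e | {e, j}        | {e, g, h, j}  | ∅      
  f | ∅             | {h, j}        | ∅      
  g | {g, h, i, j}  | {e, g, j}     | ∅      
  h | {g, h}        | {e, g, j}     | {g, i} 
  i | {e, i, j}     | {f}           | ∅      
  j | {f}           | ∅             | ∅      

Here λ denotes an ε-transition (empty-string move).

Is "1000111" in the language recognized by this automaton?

Yes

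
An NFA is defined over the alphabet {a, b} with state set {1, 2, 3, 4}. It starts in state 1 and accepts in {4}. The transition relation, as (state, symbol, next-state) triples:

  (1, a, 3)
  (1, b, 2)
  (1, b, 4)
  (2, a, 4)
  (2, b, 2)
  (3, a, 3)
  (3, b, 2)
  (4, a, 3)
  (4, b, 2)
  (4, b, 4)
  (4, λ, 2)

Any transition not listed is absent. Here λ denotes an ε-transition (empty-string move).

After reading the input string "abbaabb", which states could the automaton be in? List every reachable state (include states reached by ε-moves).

{2, 4}

Start in {1}.
Read 'a': 1→{3}; now {3}.
Read 'b': 3→{2}; now {2}.
Read 'b': 2→{2}; now {2}.
Read 'a': 2→{4}; union {4}; ε-closure = {2, 4}.
Read 'a': 2→{4}, 4→{3}; union {3, 4}; ε-closure = {2, 3, 4}.
Read 'b': 2→{2}, 3→{2}, 4→{2, 4}; now {2, 4}.
Read 'b': 2→{2}, 4→{2, 4}; now {2, 4}.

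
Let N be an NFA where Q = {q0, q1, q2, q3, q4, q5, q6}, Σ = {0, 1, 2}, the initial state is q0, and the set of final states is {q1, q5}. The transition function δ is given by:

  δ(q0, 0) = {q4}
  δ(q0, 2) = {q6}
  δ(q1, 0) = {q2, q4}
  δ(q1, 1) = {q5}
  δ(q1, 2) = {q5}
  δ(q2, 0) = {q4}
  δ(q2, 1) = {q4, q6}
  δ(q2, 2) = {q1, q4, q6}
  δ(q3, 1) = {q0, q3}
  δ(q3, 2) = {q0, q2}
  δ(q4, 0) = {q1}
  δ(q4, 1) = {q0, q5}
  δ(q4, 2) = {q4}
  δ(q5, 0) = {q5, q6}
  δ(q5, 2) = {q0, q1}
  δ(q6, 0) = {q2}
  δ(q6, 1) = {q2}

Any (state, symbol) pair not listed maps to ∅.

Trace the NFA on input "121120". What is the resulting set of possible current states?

∅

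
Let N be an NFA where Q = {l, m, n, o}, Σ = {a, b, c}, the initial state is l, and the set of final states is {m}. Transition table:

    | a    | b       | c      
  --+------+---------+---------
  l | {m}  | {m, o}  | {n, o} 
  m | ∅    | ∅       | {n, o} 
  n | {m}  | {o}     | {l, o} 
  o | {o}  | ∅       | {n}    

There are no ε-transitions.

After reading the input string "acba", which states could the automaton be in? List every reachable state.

Start in {l}.
Read 'a': {l} → {m}.
Read 'c': {m} → {n, o}.
Read 'b': {n, o} → {o}.
Read 'a': {o} → {o}.

{o}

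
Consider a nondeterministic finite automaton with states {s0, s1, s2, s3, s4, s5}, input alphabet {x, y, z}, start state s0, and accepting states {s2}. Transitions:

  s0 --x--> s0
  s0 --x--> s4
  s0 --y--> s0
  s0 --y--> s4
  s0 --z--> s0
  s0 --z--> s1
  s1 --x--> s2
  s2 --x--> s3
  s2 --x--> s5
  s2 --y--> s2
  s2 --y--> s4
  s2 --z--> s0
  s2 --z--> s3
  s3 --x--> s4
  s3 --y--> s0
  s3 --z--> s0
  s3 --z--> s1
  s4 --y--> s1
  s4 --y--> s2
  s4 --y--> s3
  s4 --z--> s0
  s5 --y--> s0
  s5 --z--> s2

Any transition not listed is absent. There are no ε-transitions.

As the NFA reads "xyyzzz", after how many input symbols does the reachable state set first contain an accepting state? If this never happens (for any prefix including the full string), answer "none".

Start in {s0}.
Read 'x': s0→{s0, s4}; now {s0, s4}.
Read 'y': s0→{s0, s4}, s4→{s1, s2, s3}; now {s0, s1, s2, s3, s4}.
None of the earlier sets intersect F, but {s0, s1, s2, s3, s4} does.

2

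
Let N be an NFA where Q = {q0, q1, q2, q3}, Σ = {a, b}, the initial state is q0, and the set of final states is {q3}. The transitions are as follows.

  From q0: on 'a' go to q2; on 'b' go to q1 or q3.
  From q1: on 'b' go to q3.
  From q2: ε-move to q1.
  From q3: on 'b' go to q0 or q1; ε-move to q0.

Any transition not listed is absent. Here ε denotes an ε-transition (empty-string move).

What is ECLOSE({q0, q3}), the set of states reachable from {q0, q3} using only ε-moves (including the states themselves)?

{q0, q3}

Begin with {q0, q3}.
No ε-moves leave this set, so the closure equals the set itself.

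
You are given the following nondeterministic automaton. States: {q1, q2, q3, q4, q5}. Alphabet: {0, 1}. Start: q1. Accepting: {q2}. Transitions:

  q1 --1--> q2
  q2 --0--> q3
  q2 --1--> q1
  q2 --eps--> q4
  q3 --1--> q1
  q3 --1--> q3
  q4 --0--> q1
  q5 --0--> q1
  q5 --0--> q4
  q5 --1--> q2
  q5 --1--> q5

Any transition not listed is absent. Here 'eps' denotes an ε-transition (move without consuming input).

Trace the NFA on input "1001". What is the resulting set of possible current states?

Start in {q1}.
Read '1': {q1} → {q2, q4}.
Read '0': {q2, q4} → {q1, q3}.
Read '0': {q1, q3} → ∅.
The set is empty and remains empty for the remaining 1 symbol.

∅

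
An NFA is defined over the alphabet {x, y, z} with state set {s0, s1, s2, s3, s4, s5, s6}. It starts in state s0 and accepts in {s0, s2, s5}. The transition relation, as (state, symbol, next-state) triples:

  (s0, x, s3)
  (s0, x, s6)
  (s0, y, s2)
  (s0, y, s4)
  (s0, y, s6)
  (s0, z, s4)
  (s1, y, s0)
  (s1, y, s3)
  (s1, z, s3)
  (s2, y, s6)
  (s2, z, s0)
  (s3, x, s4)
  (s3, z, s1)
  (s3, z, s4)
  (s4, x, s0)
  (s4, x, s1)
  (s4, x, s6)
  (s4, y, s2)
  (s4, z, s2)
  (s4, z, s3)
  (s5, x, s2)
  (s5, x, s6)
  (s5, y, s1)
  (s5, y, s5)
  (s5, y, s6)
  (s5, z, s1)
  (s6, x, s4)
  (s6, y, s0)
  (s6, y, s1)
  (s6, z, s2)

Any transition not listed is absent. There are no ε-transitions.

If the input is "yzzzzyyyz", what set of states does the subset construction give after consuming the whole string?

{s0, s1, s2, s3, s4}

Start in {s0}.
Read 'y': s0→{s2, s4, s6}; now {s2, s4, s6}.
Read 'z': s2→{s0}, s4→{s2, s3}, s6→{s2}; now {s0, s2, s3}.
Read 'z': s0→{s4}, s2→{s0}, s3→{s1, s4}; now {s0, s1, s4}.
Read 'z': s0→{s4}, s1→{s3}, s4→{s2, s3}; now {s2, s3, s4}.
Read 'z': s2→{s0}, s3→{s1, s4}, s4→{s2, s3}; now {s0, s1, s2, s3, s4}.
Read 'y': s0→{s2, s4, s6}, s1→{s0, s3}, s2→{s6}, s3→∅, s4→{s2}; now {s0, s2, s3, s4, s6}.
Read 'y': s0→{s2, s4, s6}, s2→{s6}, s3→∅, s4→{s2}, s6→{s0, s1}; now {s0, s1, s2, s4, s6}.
Read 'y': s0→{s2, s4, s6}, s1→{s0, s3}, s2→{s6}, s4→{s2}, s6→{s0, s1}; now {s0, s1, s2, s3, s4, s6}.
Read 'z': s0→{s4}, s1→{s3}, s2→{s0}, s3→{s1, s4}, s4→{s2, s3}, s6→{s2}; now {s0, s1, s2, s3, s4}.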